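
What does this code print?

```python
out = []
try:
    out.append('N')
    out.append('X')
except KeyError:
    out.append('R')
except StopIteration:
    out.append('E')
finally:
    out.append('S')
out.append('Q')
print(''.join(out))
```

Execution trace: 'N' (try body) → 'X' (try body, no exception) → 'S' (finally) → 'Q' (after the try/except). Output: NXSQ

Answer: NXSQ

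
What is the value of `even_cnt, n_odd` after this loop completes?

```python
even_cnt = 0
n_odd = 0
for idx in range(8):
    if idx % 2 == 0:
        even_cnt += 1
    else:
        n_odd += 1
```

Count evens and odds in range(8)
`even_cnt, n_odd` takes the values: (0, 0) → (1, 0) → (1, 1) → (2, 1) → (2, 2) → (3, 2) → (3, 3) → (4, 3) → (4, 4)

Answer: 4, 4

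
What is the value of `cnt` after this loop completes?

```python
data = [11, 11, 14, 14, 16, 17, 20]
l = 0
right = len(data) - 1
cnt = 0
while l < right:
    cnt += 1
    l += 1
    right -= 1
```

Iterations until pointers meet (list length 7)
`cnt` takes the values: 0 → 1 → 2 → 3

Answer: 3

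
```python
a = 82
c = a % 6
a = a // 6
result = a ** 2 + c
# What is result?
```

Trace:
`a = 82` → a = 82
`c = a % 6` → c = 4
`a = a // 6` → a = 13
`result = a ** 2 + c` → result = 173
So result = 173

Answer: 173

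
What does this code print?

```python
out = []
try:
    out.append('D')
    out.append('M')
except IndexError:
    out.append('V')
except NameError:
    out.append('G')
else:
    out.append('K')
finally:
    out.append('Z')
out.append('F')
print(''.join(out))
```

Execution trace: 'D' (try body) → 'M' (try body, no exception) → 'K' (else) → 'Z' (finally) → 'F' (after the try/except). Output: DMKZF

Answer: DMKZF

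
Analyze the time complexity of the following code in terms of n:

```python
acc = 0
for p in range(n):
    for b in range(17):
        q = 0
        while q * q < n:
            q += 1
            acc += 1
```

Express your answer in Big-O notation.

Each loop level contributes: n × 1 × √n. Multiplying the contributions gives O(n√n).

Answer: O(n√n)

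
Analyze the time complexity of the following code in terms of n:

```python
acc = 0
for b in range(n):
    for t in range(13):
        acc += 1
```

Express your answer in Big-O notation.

Each loop level contributes: n × 1. Multiplying the contributions gives O(n).

Answer: O(n)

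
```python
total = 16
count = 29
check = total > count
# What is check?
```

Trace:
`total = 16` → total = 16
`count = 29` → count = 29
`check = total > count` → check = False
So check = False

Answer: False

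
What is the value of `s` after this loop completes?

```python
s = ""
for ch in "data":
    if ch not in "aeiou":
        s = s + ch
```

Remove vowels from 'data'
`s` takes the values: "" → "d" → "dt"

Answer: "dt"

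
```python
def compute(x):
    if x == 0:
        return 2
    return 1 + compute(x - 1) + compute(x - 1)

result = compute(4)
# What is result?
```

compute(x) = 1 + 2·compute(x-1), compute(0)=2. Closed form: (2+1)·2^4 - 1 = 47.

Answer: 47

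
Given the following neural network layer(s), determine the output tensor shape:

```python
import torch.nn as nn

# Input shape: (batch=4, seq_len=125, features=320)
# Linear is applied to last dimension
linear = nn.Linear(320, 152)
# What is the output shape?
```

Input: (4, 125, 320) -> Output: (4, 125, 152)

Answer: (4, 125, 152)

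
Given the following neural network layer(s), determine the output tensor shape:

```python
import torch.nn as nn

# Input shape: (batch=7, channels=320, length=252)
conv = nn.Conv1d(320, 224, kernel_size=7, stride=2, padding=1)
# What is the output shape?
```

Input: (7, 320, 252) -> Output: (7, 224, 124)

Answer: (7, 224, 124)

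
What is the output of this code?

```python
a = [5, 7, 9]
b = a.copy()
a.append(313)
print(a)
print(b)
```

Key concept: list.copy() creates independent copy.
Step by step:
`a = [5, 7, 9]` → a = [5, 7, 9]
`b = a.copy()` → b = [5, 7, 9]
`a.append(313)` → a = [5, 7, 9, 313]
`print(a)` → prints [5, 7, 9, 313]
`print(b)` → prints [5, 7, 9]

Answer:
[5, 7, 9, 313]
[5, 7, 9]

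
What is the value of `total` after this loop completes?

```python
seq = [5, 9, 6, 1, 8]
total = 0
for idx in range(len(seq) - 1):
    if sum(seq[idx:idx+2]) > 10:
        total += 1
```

Count windows with sum > 10
`total` takes the values: 0 → 1 → 2

Answer: 2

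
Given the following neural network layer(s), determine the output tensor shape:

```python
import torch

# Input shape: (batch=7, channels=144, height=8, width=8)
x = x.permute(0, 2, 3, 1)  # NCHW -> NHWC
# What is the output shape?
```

Input: (7, 144, 8, 8) -> Output: (7, 8, 8, 144)

Answer: (7, 8, 8, 144)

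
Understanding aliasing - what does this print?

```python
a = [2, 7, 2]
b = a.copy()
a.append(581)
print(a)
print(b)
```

Key concept: list.copy() creates independent copy.
Step by step:
`a = [2, 7, 2]` → a = [2, 7, 2]
`b = a.copy()` → b = [2, 7, 2]
`a.append(581)` → a = [2, 7, 2, 581]
`print(a)` → prints [2, 7, 2, 581]
`print(b)` → prints [2, 7, 2]

Answer:
[2, 7, 2, 581]
[2, 7, 2]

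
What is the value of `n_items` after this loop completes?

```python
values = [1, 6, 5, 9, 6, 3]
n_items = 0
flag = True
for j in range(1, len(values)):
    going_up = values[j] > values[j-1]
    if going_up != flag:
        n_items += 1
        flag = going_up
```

Count direction changes in [1, 6, 5, 9, 6, 3]
`n_items` takes the values: 0 → 1 → 2 → 3

Answer: 3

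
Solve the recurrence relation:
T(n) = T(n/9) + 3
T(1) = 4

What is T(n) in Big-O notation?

Each step divides n by 9 and adds 3. After log_9(n) steps we reach T(1)=4. So T(n) = 3·log_9(n) + 4 = O(log n).

Answer: O(log n)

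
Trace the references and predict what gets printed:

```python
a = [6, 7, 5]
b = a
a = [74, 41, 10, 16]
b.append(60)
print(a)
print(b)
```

Key concept: rebinding vs mutation: a is rebound to a new list, b still points at the original.
Step by step:
`a = [6, 7, 5]` → a = [6, 7, 5]
`b = a` → b = [6, 7, 5] (same object as a)
`a = [74, 41, 10, 16]` → a = [74, 41, 10, 16]
`b.append(60)` → b = [6, 7, 5, 60]
`print(a)` → prints [74, 41, 10, 16]
`print(b)` → prints [6, 7, 5, 60]

Answer:
[74, 41, 10, 16]
[6, 7, 5, 60]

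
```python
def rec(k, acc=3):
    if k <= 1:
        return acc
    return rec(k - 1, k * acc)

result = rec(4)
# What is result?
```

Accumulator trace (n, acc): (4, 3) -> (3, 12) -> (2, 36) -> (1, 72) -> return 72

Answer: 72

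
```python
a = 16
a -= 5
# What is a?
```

Trace:
`a = 16` → a = 16
`a -= 5` → a = 11
So a = 11

Answer: 11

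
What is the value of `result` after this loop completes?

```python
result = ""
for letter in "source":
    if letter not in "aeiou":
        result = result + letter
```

Remove vowels from 'source'
`result` takes the values: "" → "s" → "sr" → "src"

Answer: "src"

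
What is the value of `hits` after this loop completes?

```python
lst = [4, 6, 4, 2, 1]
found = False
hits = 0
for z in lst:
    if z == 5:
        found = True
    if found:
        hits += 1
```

Count elements after first 5 in [4, 6, 4, 2, 1]
`hits` takes the values: 0

Answer: 0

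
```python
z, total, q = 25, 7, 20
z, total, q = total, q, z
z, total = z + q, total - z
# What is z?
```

Trace:
`z, total, q = 25, 7, 20` → z = 25; total = 7; q = 20
`z, total, q = total, q, z` → z = 7; total = 20; q = 25
`z, total = z + q, total - z` → z = 32; total = 13
So z = 32

Answer: 32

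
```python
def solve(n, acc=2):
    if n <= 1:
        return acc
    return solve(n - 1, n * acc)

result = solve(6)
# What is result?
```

Accumulator trace (n, acc): (6, 2) -> (5, 12) -> (4, 60) -> (3, 240) -> (2, 720) -> (1, 1440) -> return 1440

Answer: 1440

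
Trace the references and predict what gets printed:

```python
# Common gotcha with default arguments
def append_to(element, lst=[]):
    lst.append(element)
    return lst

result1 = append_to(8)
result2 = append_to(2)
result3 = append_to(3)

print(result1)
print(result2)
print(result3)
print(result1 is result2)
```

Key concept: mutable default argument gotcha.
Step by step:
`result1 = append_to(8)` → result1 = [8]
`result2 = append_to(2)` → result1 = [8, 2] (same object as result2); result2 = [8, 2] (same object as result1)
`result3 = append_to(3)` → result1 = [8, 2, 3] (same object as result2, result3); result2 = [8, 2, 3] (same object as result1, result3); result3 = [8, 2, 3] (same object as result1, result2)
`print(result1)` → prints [8, 2, 3]
`print(result2)` → prints [8, 2, 3]
`print(result3)` → prints [8, 2, 3]
`print(result1 is result2)` → prints True

Answer:
[8, 2, 3]
[8, 2, 3]
[8, 2, 3]
True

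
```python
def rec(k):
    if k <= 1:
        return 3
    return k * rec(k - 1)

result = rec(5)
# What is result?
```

rec(5) = 5 * 4 * 3 * 2 * 3 = 360

Answer: 360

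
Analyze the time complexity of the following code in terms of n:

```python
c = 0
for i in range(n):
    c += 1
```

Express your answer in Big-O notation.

Each loop level contributes: n. Multiplying the contributions gives O(n).

Answer: O(n)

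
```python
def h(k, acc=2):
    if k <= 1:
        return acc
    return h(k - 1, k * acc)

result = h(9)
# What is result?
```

Accumulator trace (n, acc): (9, 2) -> (8, 18) -> (7, 144) -> (6, 1008) -> (5, 6048) -> (4, 30240) -> (3, 120960) -> (2, 362880) -> (1, 725760) -> return 725760

Answer: 725760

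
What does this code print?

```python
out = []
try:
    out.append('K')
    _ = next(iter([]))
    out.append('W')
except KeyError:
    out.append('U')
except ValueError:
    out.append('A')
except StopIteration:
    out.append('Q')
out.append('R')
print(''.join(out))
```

Execution trace: 'K' (try body) → 'Q' (except StopIteration) → 'R' (after the try/except). Output: KQR

Answer: KQR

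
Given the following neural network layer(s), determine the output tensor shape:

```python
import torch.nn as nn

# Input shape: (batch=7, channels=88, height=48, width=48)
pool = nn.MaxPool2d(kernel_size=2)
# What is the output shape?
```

Input: (7, 88, 48, 48) -> Output: (7, 88, 24, 24)

Answer: (7, 88, 24, 24)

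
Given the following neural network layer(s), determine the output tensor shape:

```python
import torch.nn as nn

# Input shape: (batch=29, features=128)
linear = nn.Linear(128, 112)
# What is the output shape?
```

Input: (29, 128) -> Output: (29, 112)

Answer: (29, 112)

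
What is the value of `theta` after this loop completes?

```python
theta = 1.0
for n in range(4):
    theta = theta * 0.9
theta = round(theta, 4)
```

Exponential decay: 1.0 * 0.9^4
`theta` takes the values: 1.0 → 0.9 → 0.81 → 0.729 → 0.6561

Answer: 0.6561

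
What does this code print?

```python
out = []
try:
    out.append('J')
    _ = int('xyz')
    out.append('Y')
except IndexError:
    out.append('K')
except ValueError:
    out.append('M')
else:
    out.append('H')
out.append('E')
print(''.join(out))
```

Execution trace: 'J' (try body) → 'M' (except ValueError) → 'E' (after the try/except). Output: JME

Answer: JME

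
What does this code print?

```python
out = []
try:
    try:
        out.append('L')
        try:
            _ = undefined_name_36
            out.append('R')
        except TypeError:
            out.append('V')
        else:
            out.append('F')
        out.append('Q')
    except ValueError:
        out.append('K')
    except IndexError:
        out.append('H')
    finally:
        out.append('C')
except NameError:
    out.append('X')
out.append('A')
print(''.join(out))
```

Execution trace: 'L' (try body) → 'C' (finally) → 'X' (outer except NameError) → 'A' (after the try/except). Output: LCXA

Answer: LCXA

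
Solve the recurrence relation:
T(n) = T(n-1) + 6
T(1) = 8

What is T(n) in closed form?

Unrolling: T(n) = T(1) + 6·(n-1) = 8 + 6(n-1) = 6n + 2.

Answer: T(n) = 6n + 2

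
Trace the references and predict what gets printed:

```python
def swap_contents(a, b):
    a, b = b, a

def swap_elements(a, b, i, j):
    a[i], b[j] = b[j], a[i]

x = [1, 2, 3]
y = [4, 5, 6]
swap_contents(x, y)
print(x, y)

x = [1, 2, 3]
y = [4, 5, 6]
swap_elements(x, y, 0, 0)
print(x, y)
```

Key concept: parameter rebinding vs mutation.
Step by step:
`x = [1, 2, 3]` → x = [1, 2, 3]
`y = [4, 5, 6]` → y = [4, 5, 6]
`swap_contents(x, y)` → no visible change to tracked variables
`print(x, y)` → prints [1, 2, 3] [4, 5, 6]
`x = [1, 2, 3]` → x = [1, 2, 3]
`y = [4, 5, 6]` → y = [4, 5, 6]
`swap_elements(x, y, 0, 0)` → x = [4, 2, 3]; y = [1, 5, 6]
`print(x, y)` → prints [4, 2, 3] [1, 5, 6]

Answer:
[1, 2, 3] [4, 5, 6]
[4, 2, 3] [1, 5, 6]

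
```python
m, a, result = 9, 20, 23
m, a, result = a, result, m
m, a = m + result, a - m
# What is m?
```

Trace:
`m, a, result = 9, 20, 23` → m = 9; a = 20; result = 23
`m, a, result = a, result, m` → m = 20; a = 23; result = 9
`m, a = m + result, a - m` → m = 29; a = 3
So m = 29

Answer: 29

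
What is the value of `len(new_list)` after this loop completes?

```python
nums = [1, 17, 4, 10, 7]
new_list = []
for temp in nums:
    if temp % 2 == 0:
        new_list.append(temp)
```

Count even numbers in [1, 17, 4, 10, 7]
`new_list` takes the values: [] → [4] → [4, 10]
So `len(new_list)` = 2

Answer: 2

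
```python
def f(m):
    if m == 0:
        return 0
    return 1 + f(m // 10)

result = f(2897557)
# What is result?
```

Count of digits of 2897557: 7

Answer: 7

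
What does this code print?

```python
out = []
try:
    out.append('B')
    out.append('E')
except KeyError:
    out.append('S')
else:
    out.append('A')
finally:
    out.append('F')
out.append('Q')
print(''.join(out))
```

Execution trace: 'B' (try body) → 'E' (try body, no exception) → 'A' (else) → 'F' (finally) → 'Q' (after the try/except). Output: BEAFQ

Answer: BEAFQ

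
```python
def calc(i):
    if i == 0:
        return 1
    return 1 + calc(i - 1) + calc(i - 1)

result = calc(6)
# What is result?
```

calc(i) = 1 + 2·calc(i-1), calc(0)=1. Closed form: (1+1)·2^6 - 1 = 127.

Answer: 127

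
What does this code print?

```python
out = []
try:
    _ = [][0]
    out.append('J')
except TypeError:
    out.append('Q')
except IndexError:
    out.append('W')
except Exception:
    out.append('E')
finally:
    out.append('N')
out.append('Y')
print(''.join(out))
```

Execution trace: 'W' (except IndexError) → 'N' (finally) → 'Y' (after the try/except). Output: WNY

Answer: WNY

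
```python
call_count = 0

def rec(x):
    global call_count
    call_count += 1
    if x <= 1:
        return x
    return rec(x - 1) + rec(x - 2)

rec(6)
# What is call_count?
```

Calls(x) = 1 + Calls(x-1) + Calls(x-2); Calls(0)=Calls(1)=1. For x=6 this gives 25.

Answer: 25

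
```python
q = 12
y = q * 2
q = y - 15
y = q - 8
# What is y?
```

Trace:
`q = 12` → q = 12
`y = q * 2` → y = 24
`q = y - 15` → q = 9
`y = q - 8` → y = 1
So y = 1

Answer: 1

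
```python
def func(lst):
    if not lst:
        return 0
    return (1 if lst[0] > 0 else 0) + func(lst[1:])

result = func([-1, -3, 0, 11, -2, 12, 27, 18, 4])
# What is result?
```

Count of positive elements in [-1, -3, 0, 11, -2, 12, 27, 18, 4] = 5

Answer: 5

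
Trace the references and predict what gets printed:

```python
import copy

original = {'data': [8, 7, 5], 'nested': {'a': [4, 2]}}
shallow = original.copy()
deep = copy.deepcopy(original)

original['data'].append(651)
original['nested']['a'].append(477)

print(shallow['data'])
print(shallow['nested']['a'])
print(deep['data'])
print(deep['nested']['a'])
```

Key concept: comparing shallow vs deep copy.
Step by step:
`original = {'data': [8, 7, 5], 'nested': {'a': [4, 2]}}` → original = {'data': [8, 7, 5], 'nested': {'a': [4, 2]}}
`shallow = original.copy()` → shallow = {'data': [8, 7, 5], 'nested': {'a': [4, 2]}}
`deep = copy.deepcopy(original)` → deep = {'data': [8, 7, 5], 'nested': {'a': [4, 2]}}
`original['data'].append(651)` → original = {'data': [8, 7, 5, 651], 'nested': {'a': [4, 2]}}; shallow = {'data': [8, 7, 5, 651], 'nested': {'a': [4, 2]}}
`original['nested']['a'].append(477)` → original = {'data': [8, 7, 5, 651], 'nested': {'a': [4, 2, 477]}}; shallow = {'data': [8, 7, 5, 651], 'nested': {'a': [4, 2, 477]}}
`print(shallow['data'])` → prints [8, 7, 5, 651]
`print(shallow['nested']['a'])` → prints [4, 2, 477]
`print(deep['data'])` → prints [8, 7, 5]
`print(deep['nested']['a'])` → prints [4, 2]

Answer:
[8, 7, 5, 651]
[4, 2, 477]
[8, 7, 5]
[4, 2]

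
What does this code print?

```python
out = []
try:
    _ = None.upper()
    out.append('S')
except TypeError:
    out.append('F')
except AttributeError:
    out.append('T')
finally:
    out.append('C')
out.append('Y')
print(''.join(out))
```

Execution trace: 'T' (except AttributeError) → 'C' (finally) → 'Y' (after the try/except). Output: TCY

Answer: TCY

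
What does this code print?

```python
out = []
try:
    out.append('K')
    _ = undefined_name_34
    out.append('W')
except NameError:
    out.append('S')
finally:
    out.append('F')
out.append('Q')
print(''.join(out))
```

Execution trace: 'K' (try body) → 'S' (except NameError) → 'F' (finally) → 'Q' (after the try/except). Output: KSFQ

Answer: KSFQ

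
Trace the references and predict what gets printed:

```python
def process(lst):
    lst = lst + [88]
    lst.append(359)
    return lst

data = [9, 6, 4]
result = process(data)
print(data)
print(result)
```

Key concept: rebinding parameter vs mutation.
Step by step:
`data = [9, 6, 4]` → data = [9, 6, 4]
`result = process(data)` → result = [9, 6, 4, 88, 359]
`print(data)` → prints [9, 6, 4]
`print(result)` → prints [9, 6, 4, 88, 359]

Answer:
[9, 6, 4]
[9, 6, 4, 88, 359]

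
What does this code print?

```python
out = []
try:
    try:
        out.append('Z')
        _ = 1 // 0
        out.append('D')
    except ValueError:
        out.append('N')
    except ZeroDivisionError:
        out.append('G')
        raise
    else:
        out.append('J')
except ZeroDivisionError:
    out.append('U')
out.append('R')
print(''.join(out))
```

Execution trace: 'Z' (inner try body) → 'G' (inner except ZeroDivisionError) → 'U' (outer except ZeroDivisionError) → 'R' (after the try/except). Output: ZGUR

Answer: ZGUR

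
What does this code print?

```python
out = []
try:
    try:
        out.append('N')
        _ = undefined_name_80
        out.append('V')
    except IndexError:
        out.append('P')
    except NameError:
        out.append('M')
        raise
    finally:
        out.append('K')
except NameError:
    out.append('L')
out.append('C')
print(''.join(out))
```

Execution trace: 'N' (inner try body) → 'M' (inner except NameError) → 'K' (inner finally) → 'L' (outer except NameError) → 'C' (after the try/except). Output: NMKLC

Answer: NMKLC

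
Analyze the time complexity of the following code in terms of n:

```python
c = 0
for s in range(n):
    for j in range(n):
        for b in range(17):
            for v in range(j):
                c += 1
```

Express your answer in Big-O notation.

Each loop level contributes: n × n × 1 × n. Multiplying the contributions gives O(n^3).

Answer: O(n^3)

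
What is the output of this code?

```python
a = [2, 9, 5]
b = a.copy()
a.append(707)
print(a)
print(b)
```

Key concept: list.copy() creates independent copy.
Step by step:
`a = [2, 9, 5]` → a = [2, 9, 5]
`b = a.copy()` → b = [2, 9, 5]
`a.append(707)` → a = [2, 9, 5, 707]
`print(a)` → prints [2, 9, 5, 707]
`print(b)` → prints [2, 9, 5]

Answer:
[2, 9, 5, 707]
[2, 9, 5]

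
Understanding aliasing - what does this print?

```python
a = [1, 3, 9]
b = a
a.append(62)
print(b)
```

Key concept: basic list aliasing.
Step by step:
`a = [1, 3, 9]` → a = [1, 3, 9]
`b = a` → b = [1, 3, 9] (same object as a)
`a.append(62)` → a = [1, 3, 9, 62] (same object as b); b = [1, 3, 9, 62] (same object as a)
`print(b)` → prints [1, 3, 9, 62]

Answer: [1, 3, 9, 62]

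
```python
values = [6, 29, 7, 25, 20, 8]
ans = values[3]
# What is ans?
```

Trace:
`values = [6, 29, 7, 25, 20, 8]` → values = [6, 29, 7, 25, 20, 8]
`ans = values[3]` → ans = 25
So ans = 25

Answer: 25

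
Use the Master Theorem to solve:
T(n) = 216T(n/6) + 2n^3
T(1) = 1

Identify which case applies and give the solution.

a=216, b=6, f(n)=2n^3. log_6(216) = 3. Since c=3 = 3, Case 2 applies: T(n) = Θ(n^log_b(a) · log n) = O(n^3 log n).

Answer: O(n^3 log n) - Case 2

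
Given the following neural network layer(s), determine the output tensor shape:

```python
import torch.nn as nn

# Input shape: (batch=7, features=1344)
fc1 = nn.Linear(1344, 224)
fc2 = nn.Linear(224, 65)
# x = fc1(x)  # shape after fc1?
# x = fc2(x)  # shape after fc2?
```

Input: (7, 1344) -> after fc1: (7, 224) -> Output: (7, 65)

Answer: (7, 65)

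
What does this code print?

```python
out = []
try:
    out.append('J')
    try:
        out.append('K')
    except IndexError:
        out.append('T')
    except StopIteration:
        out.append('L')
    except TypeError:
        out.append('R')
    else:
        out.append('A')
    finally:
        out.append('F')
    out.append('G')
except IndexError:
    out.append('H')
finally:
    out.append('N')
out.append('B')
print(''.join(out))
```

Execution trace: 'J' (try body) → 'K' (inner try body, no exception) → 'A' (inner else) → 'F' (inner finally) → 'G' (try body, no exception) → 'N' (finally) → 'B' (after the try/except). Output: JKAFGNB

Answer: JKAFGNB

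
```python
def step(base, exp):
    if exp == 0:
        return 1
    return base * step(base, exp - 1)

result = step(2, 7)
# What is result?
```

step(2, 7) = 2 * 2 * 2 * 2 * 2 * 2 * 2 = 128

Answer: 128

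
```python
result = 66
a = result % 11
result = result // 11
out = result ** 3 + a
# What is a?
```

Trace:
`result = 66` → result = 66
`a = result % 11` → a = 0
`result = result // 11` → result = 6
`out = result ** 3 + a` → out = 216
So a = 0

Answer: 0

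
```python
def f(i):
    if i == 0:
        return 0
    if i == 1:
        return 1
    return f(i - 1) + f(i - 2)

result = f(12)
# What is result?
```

Build up from base cases: f(0)=0, f(1)=1, f(2)=1, f(3)=2, f(4)=3, f(5)=5, f(6)=8, ..., f(12)=144

Answer: 144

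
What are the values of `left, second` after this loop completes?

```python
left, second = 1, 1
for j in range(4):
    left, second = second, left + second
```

Fibonacci: after 4 iterations
`left, second` takes the values: (1, 1) → (1, 2) → (2, 3) → (3, 5) → (5, 8)

Answer: 5, 8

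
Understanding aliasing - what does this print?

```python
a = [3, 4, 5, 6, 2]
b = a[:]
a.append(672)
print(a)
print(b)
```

Key concept: slice [:] creates copy.
Step by step:
`a = [3, 4, 5, 6, 2]` → a = [3, 4, 5, 6, 2]
`b = a[:]` → b = [3, 4, 5, 6, 2]
`a.append(672)` → a = [3, 4, 5, 6, 2, 672]
`print(a)` → prints [3, 4, 5, 6, 2, 672]
`print(b)` → prints [3, 4, 5, 6, 2]

Answer:
[3, 4, 5, 6, 2, 672]
[3, 4, 5, 6, 2]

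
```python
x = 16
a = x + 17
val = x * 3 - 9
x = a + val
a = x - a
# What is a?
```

Trace:
`x = 16` → x = 16
`a = x + 17` → a = 33
`val = x * 3 - 9` → val = 39
`x = a + val` → x = 72
`a = x - a` → a = 39
So a = 39

Answer: 39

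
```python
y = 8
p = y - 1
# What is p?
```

Trace:
`y = 8` → y = 8
`p = y - 1` → p = 7
So p = 7

Answer: 7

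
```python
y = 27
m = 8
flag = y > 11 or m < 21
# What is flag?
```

Trace:
`y = 27` → y = 27
`m = 8` → m = 8
`flag = y > 11 or m < 21` → flag = True
So flag = True

Answer: True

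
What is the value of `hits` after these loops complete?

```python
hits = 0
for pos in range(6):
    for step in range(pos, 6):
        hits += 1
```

Upper triangle: 6 + 5 + ... + 1
`hits` takes the values: 0 → 1 → 2 → 3 → 4 → 5 → 6 → 7 → 8 → 9 → 10 → 11 → 12 → 13 → 14 → 15 → 16 → 17 → 18 → 19 → 20 → 21

Answer: 21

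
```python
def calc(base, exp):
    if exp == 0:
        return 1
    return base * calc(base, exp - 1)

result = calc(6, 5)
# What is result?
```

calc(6, 5) = 6 * 6 * 6 * 6 * 6 = 7776

Answer: 7776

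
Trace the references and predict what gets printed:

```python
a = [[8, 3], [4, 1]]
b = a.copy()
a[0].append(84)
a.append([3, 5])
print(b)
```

Key concept: shallow copy with nested lists.
Step by step:
`a = [[8, 3], [4, 1]]` → a = [[8, 3], [4, 1]]
`b = a.copy()` → b = [[8, 3], [4, 1]]
`a[0].append(84)` → a = [[8, 3, 84], [4, 1]]; b = [[8, 3, 84], [4, 1]]
`a.append([3, 5])` → a = [[8, 3, 84], [4, 1], [3, 5]]
`print(b)` → prints [[8, 3, 84], [4, 1]]

Answer: [[8, 3, 84], [4, 1]]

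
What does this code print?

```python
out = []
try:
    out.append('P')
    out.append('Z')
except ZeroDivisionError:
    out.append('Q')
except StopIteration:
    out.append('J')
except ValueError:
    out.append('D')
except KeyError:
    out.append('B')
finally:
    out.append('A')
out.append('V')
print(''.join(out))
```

Execution trace: 'P' (try body) → 'Z' (try body, no exception) → 'A' (finally) → 'V' (after the try/except). Output: PZAV

Answer: PZAV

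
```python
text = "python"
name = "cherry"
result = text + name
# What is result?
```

Trace:
`text = "python"` → text = 'python'
`name = "cherry"` → name = 'cherry'
`result = text + name` → result = 'pythoncherry'
So result = 'pythoncherry'

Answer: 'pythoncherry'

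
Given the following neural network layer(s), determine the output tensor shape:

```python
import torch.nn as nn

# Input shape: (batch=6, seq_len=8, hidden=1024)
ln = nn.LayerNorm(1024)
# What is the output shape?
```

Input: (6, 8, 1024) -> Output: (6, 8, 1024)

Answer: (6, 8, 1024)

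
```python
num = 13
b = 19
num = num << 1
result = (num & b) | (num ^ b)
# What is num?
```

Trace:
`num = 13` → num = 13
`b = 19` → b = 19
`num = num << 1` → num = 26
`result = (num & b) | (num ^ b)` → result = 27
So num = 26

Answer: 26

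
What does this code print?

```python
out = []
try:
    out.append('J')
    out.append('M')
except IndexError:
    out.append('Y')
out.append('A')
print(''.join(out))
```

Execution trace: 'J' (try body) → 'M' (try body, no exception) → 'A' (after the try/except). Output: JMA

Answer: JMA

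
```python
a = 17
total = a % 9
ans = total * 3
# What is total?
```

Trace:
`a = 17` → a = 17
`total = a % 9` → total = 8
`ans = total * 3` → ans = 24
So total = 8

Answer: 8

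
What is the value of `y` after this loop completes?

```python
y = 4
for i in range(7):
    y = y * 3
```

Multiply by 3, 7 times: 4 * 3^7 = 8748
`y` takes the values: 4 → 12 → 36 → 108 → 324 → 972 → 2916 → 8748

Answer: 8748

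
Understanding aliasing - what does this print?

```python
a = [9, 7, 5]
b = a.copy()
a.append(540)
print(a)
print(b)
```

Key concept: list.copy() creates independent copy.
Step by step:
`a = [9, 7, 5]` → a = [9, 7, 5]
`b = a.copy()` → b = [9, 7, 5]
`a.append(540)` → a = [9, 7, 5, 540]
`print(a)` → prints [9, 7, 5, 540]
`print(b)` → prints [9, 7, 5]

Answer:
[9, 7, 5, 540]
[9, 7, 5]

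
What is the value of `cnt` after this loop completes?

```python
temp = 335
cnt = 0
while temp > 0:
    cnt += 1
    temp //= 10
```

Count digits by repeated division by 10
`cnt` takes the values: 0 → 1 → 2 → 3

Answer: 3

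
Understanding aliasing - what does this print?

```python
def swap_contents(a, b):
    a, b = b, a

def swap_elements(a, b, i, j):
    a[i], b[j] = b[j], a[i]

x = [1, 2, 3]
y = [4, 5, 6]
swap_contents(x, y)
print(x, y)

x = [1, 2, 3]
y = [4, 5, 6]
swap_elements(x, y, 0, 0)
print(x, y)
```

Key concept: parameter rebinding vs mutation.
Step by step:
`x = [1, 2, 3]` → x = [1, 2, 3]
`y = [4, 5, 6]` → y = [4, 5, 6]
`swap_contents(x, y)` → no visible change to tracked variables
`print(x, y)` → prints [1, 2, 3] [4, 5, 6]
`x = [1, 2, 3]` → x = [1, 2, 3]
`y = [4, 5, 6]` → y = [4, 5, 6]
`swap_elements(x, y, 0, 0)` → x = [4, 2, 3]; y = [1, 5, 6]
`print(x, y)` → prints [4, 2, 3] [1, 5, 6]

Answer:
[1, 2, 3] [4, 5, 6]
[4, 2, 3] [1, 5, 6]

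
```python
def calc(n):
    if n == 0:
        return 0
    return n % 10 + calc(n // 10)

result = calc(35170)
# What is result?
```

Sum of digits of 35170: 0 + 7 + 1 + 5 + 3 = 16

Answer: 16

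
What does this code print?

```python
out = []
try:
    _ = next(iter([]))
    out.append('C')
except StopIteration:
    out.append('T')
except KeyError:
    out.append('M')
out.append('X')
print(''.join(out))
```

Execution trace: 'T' (except StopIteration) → 'X' (after the try/except). Output: TX

Answer: TX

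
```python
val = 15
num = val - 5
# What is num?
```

Trace:
`val = 15` → val = 15
`num = val - 5` → num = 10
So num = 10

Answer: 10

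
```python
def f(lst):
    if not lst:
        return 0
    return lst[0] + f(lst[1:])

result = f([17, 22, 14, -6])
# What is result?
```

17 + 22 + 14 + (-6) + 0 = 47

Answer: 47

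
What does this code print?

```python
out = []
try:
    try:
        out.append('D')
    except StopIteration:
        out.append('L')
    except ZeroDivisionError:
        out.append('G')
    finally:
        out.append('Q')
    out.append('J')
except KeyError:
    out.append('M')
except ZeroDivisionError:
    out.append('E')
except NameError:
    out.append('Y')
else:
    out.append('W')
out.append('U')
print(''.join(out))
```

Execution trace: 'D' (inner try body, no exception) → 'Q' (inner finally) → 'J' (try body, no exception) → 'W' (else) → 'U' (after the try/except). Output: DQJWU

Answer: DQJWU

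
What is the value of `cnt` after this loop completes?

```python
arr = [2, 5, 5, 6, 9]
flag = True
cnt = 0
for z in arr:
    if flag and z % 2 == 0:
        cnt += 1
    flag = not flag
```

Count even values at even positions
`cnt` takes the values: 0 → 1

Answer: 1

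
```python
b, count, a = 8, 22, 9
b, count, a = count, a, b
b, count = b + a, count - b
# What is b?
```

Trace:
`b, count, a = 8, 22, 9` → b = 8; count = 22; a = 9
`b, count, a = count, a, b` → b = 22; count = 9; a = 8
`b, count = b + a, count - b` → b = 30; count = -13
So b = 30

Answer: 30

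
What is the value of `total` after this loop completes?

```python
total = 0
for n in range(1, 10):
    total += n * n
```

Sum of squares 1² to 9² = 285
`total` takes the values: 0 → 1 → 5 → 14 → 30 → 55 → 91 → 140 → 204 → 285

Answer: 285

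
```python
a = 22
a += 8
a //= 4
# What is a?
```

Trace:
`a = 22` → a = 22
`a += 8` → a = 30
`a //= 4` → a = 7
So a = 7

Answer: 7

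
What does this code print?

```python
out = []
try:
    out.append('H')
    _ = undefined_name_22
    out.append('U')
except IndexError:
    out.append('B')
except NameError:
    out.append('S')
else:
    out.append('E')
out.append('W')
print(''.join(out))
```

Execution trace: 'H' (try body) → 'S' (except NameError) → 'W' (after the try/except). Output: HSW

Answer: HSW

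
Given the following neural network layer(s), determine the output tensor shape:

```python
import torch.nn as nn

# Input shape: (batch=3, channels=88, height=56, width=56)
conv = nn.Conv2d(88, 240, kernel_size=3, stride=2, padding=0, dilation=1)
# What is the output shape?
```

Input: (3, 88, 56, 56) -> Output: (3, 240, 27, 27)

Answer: (3, 240, 27, 27)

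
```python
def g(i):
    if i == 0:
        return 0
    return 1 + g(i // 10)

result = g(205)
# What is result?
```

Count of digits of 205: 3

Answer: 3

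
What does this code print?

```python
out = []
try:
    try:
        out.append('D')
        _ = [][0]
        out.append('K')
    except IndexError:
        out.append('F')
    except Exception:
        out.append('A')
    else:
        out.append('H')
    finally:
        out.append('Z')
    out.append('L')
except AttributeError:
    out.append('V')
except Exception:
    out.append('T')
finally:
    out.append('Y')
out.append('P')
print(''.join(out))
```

Execution trace: 'D' (inner try body) → 'F' (inner except IndexError) → 'Z' (inner finally) → 'L' (try body, no exception) → 'Y' (finally) → 'P' (after the try/except). Output: DFZLYP

Answer: DFZLYP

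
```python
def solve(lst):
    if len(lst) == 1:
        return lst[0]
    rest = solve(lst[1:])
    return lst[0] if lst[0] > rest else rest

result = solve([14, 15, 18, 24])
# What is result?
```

Recursive max over [14, 15, 18, 24] = 24

Answer: 24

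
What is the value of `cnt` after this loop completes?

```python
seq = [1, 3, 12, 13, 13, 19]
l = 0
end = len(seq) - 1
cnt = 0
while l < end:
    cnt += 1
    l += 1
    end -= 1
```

Iterations until pointers meet (list length 6)
`cnt` takes the values: 0 → 1 → 2 → 3

Answer: 3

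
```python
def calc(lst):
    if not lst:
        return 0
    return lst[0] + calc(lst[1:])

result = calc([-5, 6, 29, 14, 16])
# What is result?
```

(-5) + 6 + 29 + 14 + 16 + 0 = 60

Answer: 60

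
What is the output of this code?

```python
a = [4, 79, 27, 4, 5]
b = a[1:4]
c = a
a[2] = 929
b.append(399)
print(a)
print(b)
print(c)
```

Key concept: slice vs alias.
Step by step:
`a = [4, 79, 27, 4, 5]` → a = [4, 79, 27, 4, 5]
`b = a[1:4]` → b = [79, 27, 4]
`c = a` → c = [4, 79, 27, 4, 5] (same object as a)
`a[2] = 929` → a = [4, 79, 929, 4, 5] (same object as c); c = [4, 79, 929, 4, 5] (same object as a)
`b.append(399)` → b = [79, 27, 4, 399]
`print(a)` → prints [4, 79, 929, 4, 5]
`print(b)` → prints [79, 27, 4, 399]
`print(c)` → prints [4, 79, 929, 4, 5]

Answer:
[4, 79, 929, 4, 5]
[79, 27, 4, 399]
[4, 79, 929, 4, 5]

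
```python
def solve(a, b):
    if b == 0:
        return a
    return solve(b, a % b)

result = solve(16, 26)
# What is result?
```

solve(16, 26) -> solve(26, 16) -> solve(16, 10) -> solve(10, 6) -> solve(6, 4) -> solve(4, 2) -> solve(2, 0) -> 2

Answer: 2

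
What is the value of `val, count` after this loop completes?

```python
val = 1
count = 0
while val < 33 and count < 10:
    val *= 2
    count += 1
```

Double until >= 33 or 10 iterations
`val, count` takes the values: (1, 0) → (2, 0) → (2, 1) → (4, 1) → (4, 2) → (8, 2) → (8, 3) → (16, 3) → (16, 4) → (32, 4) → (32, 5) → (64, 5) → (64, 6)

Answer: 64, 6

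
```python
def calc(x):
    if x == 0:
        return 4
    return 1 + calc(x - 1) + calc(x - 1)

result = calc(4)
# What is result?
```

calc(x) = 1 + 2·calc(x-1), calc(0)=4. Closed form: (4+1)·2^4 - 1 = 79.

Answer: 79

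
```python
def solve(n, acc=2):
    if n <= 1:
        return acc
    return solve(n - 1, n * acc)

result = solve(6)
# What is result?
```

Accumulator trace (n, acc): (6, 2) -> (5, 12) -> (4, 60) -> (3, 240) -> (2, 720) -> (1, 1440) -> return 1440

Answer: 1440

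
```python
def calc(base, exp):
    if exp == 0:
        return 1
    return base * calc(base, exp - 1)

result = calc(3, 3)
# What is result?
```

calc(3, 3) = 3 * 3 * 3 = 27

Answer: 27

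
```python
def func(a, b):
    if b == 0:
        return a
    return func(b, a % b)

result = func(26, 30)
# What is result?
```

func(26, 30) -> func(30, 26) -> func(26, 4) -> func(4, 2) -> func(2, 0) -> 2

Answer: 2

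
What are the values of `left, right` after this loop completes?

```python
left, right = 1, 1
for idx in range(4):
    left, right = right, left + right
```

Fibonacci: after 4 iterations
`left, right` takes the values: (1, 1) → (1, 2) → (2, 3) → (3, 5) → (5, 8)

Answer: 5, 8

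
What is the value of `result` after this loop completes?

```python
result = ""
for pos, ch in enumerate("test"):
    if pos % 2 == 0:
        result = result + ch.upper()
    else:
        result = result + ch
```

Uppercase even positions in 'test'
`result` takes the values: "" → "T" → "Te" → "TeS" → "TeSt"

Answer: "TeSt"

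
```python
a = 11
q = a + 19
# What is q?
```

Trace:
`a = 11` → a = 11
`q = a + 19` → q = 30
So q = 30

Answer: 30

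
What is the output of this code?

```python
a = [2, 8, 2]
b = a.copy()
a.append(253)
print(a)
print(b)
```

Key concept: list.copy() creates independent copy.
Step by step:
`a = [2, 8, 2]` → a = [2, 8, 2]
`b = a.copy()` → b = [2, 8, 2]
`a.append(253)` → a = [2, 8, 2, 253]
`print(a)` → prints [2, 8, 2, 253]
`print(b)` → prints [2, 8, 2]

Answer:
[2, 8, 2, 253]
[2, 8, 2]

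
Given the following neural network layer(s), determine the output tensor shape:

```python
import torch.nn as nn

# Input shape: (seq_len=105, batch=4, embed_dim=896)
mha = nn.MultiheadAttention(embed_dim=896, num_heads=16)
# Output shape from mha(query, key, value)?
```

Input: (105, 4, 896) -> Output: (105, 4, 896)

Answer: (105, 4, 896)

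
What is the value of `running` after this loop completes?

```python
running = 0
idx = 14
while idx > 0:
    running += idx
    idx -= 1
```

Sum 14 down to 1
`running` takes the values: 0 → 14 → 27 → 39 → 50 → 60 → 69 → 77 → 84 → 90 → 95 → 99 → 102 → 104 → 105

Answer: 105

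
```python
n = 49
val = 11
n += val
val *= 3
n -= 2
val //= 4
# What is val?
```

Trace:
`n = 49` → n = 49
`val = 11` → val = 11
`n += val` → n = 60
`val *= 3` → val = 33
`n -= 2` → n = 58
`val //= 4` → val = 8
So val = 8

Answer: 8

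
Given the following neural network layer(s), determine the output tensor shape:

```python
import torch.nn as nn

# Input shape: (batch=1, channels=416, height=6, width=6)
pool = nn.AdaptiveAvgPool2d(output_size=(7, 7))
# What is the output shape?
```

Input: (1, 416, 6, 6) -> Output: (1, 416, 7, 7)

Answer: (1, 416, 7, 7)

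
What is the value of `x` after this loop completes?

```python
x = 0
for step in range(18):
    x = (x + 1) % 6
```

Increment mod 6, 18 times = 0
`x` takes the values: 0 → 1 → 2 → 3 → 4 → 5 → 0 → 1 → 2 → 3 → 4 → 5 → 0 → 1 → 2 → 3 → 4 → 5 → 0

Answer: 0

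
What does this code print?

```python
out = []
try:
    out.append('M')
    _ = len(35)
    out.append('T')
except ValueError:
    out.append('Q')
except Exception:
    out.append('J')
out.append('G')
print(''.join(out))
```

Execution trace: 'M' (try body) → 'J' (except Exception) → 'G' (after the try/except). Output: MJG

Answer: MJG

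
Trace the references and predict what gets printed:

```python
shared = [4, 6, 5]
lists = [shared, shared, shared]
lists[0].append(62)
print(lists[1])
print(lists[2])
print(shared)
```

Key concept: list of same reference.
Step by step:
`shared = [4, 6, 5]` → shared = [4, 6, 5]
`lists = [shared, shared, shared]` → lists = [[4, 6, 5], [4, 6, 5], [4, 6, 5]]
`lists[0].append(62)` → shared = [4, 6, 5, 62]; lists = [[4, 6, 5, 62], [4, 6, 5, 62], [4, 6, 5, 62]]
`print(lists[1])` → prints [4, 6, 5, 62]
`print(lists[2])` → prints [4, 6, 5, 62]
`print(shared)` → prints [4, 6, 5, 62]

Answer:
[4, 6, 5, 62]
[4, 6, 5, 62]
[4, 6, 5, 62]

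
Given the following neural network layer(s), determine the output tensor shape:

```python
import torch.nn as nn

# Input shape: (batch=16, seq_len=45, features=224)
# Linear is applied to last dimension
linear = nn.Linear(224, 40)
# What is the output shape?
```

Input: (16, 45, 224) -> Output: (16, 45, 40)

Answer: (16, 45, 40)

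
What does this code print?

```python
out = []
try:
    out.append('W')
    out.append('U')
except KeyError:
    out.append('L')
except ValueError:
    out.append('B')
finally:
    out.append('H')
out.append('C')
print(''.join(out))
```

Execution trace: 'W' (try body) → 'U' (try body, no exception) → 'H' (finally) → 'C' (after the try/except). Output: WUHC

Answer: WUHC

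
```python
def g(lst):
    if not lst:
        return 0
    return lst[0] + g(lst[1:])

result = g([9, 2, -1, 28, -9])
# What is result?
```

9 + 2 + (-1) + 28 + (-9) + 0 = 29

Answer: 29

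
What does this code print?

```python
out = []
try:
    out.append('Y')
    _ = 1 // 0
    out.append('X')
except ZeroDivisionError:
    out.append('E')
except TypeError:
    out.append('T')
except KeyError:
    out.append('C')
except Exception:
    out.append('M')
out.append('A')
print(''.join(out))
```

Execution trace: 'Y' (try body) → 'E' (except ZeroDivisionError) → 'A' (after the try/except). Output: YEA

Answer: YEA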